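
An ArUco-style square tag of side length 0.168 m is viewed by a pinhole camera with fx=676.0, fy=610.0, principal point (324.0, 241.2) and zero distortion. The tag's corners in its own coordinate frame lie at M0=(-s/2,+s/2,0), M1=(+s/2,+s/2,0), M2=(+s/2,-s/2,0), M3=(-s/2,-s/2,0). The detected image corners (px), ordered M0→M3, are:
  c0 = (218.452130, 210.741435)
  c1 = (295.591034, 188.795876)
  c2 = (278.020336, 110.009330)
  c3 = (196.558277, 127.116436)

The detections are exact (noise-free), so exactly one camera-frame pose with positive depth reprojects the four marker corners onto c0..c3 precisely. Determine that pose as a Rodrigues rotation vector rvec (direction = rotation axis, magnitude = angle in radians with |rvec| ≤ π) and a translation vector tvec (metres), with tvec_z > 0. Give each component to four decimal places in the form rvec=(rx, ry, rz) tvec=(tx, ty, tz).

rvec=(0.2193, -0.5756, -0.2631) tvec=(-0.1380, -0.1657, 1.2388)

Intrinsics K: fx=676.0, fy=610.0, cx=324.0, cy=241.2
Marker side s = 0.168 m; corners in marker frame (Z=0):
  M0 = (-0.0840, +0.0840, 0)
  M1 = (+0.0840, +0.0840, 0)
  M2 = (+0.0840, -0.0840, 0)
  M3 = (-0.0840, -0.0840, 0)
Detected image corners:
  c0 = (218.452130, 210.741435) px
  c1 = (295.591034, 188.795876) px
  c2 = (278.020336, 110.009330) px
  c3 = (196.558277, 127.116436) px
Planar DLT: solve 8×8 A·h = b for H (H[2,2]=1):
  H  [+572.68925 +172.10717 +248.69994]
  H  [-51.51691 +518.35412 +159.59123]
  H  [+0.40826 +0.22291 +1.00000]
B = K⁻¹H; ‖b₁‖=0.807208, ‖b₂‖=0.807208; λ = 2/(‖b₁‖+‖b₂‖) = 1.238838, sign → tz>0 ⇒ λ=+1.238838
r₁ = λ·B[:,0] = (+0.80710,-0.30461,+0.50577); r₂ = λ·B[:,1] = (+0.18305,+0.94352,+0.27615)
r₃ = r₁×r₂ = (-0.56132,-0.13031,+0.81728); SVD([r₁ r₂ r₃]) → R = UVᵀ:
  R  [+0.80710 +0.18305 -0.56132]
  R  [-0.30461 +0.94352 -0.13031]
  R  [+0.50577 +0.27615 +0.81728]
t = (-0.13799, -0.16574, +1.23884) m
tr R = 2.567898; θ = arccos((tr R − 1)/2) = 0.669795 rad = 38.376°
axis k = ((R−Rᵀ)₃₂, (R−Rᵀ)₁₃, (R−Rᵀ)₂₁) / (2 sinθ) = (+0.327355, -0.859411, -0.392748)
rvec = θ·k = (+0.219261, -0.575629, -0.263061)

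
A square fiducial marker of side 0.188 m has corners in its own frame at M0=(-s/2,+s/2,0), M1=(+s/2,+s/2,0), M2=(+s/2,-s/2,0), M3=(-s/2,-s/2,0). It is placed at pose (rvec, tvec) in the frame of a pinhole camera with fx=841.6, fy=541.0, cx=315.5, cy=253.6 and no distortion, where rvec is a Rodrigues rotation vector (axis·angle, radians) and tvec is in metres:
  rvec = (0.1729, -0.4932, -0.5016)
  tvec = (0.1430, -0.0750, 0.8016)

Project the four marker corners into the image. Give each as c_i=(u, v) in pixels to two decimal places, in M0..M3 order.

c0=(433.41, 290.15) c1=(562.35, 228.22) c2=(496.87, 118.50) c3=(351.99, 173.33)

Intrinsics K: fx=841.6, fy=541.0, cx=315.5, cy=253.6
Marker side s = 0.188 m; corners in marker frame (Z=0):
  M0 = (-0.0940, +0.0940, 0)
  M1 = (+0.0940, +0.0940, 0)
  M2 = (+0.0940, -0.0940, 0)
  M3 = (-0.0940, -0.0940, 0)
rvec = (0.1729, -0.4932, -0.5016), |rvec| = θ = 0.72439 rad = 41.505°
Rodrigues: sinθ=0.66268, 1−cosθ=0.25110; R = I + sinθ·[k]× + (1−cosθ)·[k]×²:
    [+0.76321 +0.41806 -0.49268]
    [-0.49967 +0.86530 -0.03979]
    [+0.40968 +0.27655 +0.86930]
t = (0.1430, -0.0750, 0.8016) m
M0: Pc = R·M0+t = (+0.11056, +0.05331, +0.78909); u = 841.6·(+0.11056)/0.78909 + 315.5 = 433.4141, v = 541.0·(+0.05331)/0.78909 + 253.6 = 290.1478
M1: Pc = R·M1+t = (+0.25404, -0.04063, +0.86611); u = 841.6·(+0.25404)/0.86611 + 315.5 = 562.3516, v = 541.0·(-0.04063)/0.86611 + 253.6 = 228.2204
M2: Pc = R·M2+t = (+0.17544, -0.20331, +0.81411); u = 841.6·(+0.17544)/0.81411 + 315.5 = 496.8667, v = 541.0·(-0.20331)/0.81411 + 253.6 = 118.4970
M3: Pc = R·M3+t = (+0.03196, -0.10937, +0.73709); u = 841.6·(+0.03196)/0.73709 + 315.5 = 351.9919, v = 541.0·(-0.10937)/0.73709 + 253.6 = 173.3272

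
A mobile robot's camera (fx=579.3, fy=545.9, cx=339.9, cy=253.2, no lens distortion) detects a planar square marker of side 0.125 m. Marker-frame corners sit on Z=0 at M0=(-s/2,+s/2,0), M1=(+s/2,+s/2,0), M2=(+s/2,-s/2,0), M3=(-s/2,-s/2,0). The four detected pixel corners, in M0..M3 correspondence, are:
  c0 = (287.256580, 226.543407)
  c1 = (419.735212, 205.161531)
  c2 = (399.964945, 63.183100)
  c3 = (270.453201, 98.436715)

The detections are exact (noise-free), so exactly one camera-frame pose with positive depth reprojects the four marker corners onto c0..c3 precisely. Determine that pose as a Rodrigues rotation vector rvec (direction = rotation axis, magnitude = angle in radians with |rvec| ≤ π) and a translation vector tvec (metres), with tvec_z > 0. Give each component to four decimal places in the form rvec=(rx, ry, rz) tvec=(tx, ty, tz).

Intrinsics K: fx=579.3, fy=545.9, cx=339.9, cy=253.2
Marker side s = 0.125 m; corners in marker frame (Z=0):
  M0 = (-0.0625, +0.0625, 0)
  M1 = (+0.0625, +0.0625, 0)
  M2 = (+0.0625, -0.0625, 0)
  M3 = (-0.0625, -0.0625, 0)
Detected image corners:
  c0 = (287.256580, 226.543407) px
  c1 = (419.735212, 205.161531) px
  c2 = (399.964945, 63.183100) px
  c3 = (270.453201, 98.436715) px
Planar DLT: solve 8×8 A·h = b for H (H[2,2]=1):
  H  [+760.27172 +123.43614 +340.89614]
  H  [-350.66880 +1067.86420 +148.79784]
  H  [-0.83531 -0.06458 +1.00000]
B = K⁻¹H; ‖b₁‖=2.002943, ‖b₂‖=2.002943; λ = 2/(‖b₁‖+‖b₂‖) = 0.499265, sign → tz>0 ⇒ λ=+0.499265
r₁ = λ·B[:,0] = (+0.89993,-0.12728,-0.41704); r₂ = λ·B[:,1] = (+0.12530,+0.99159,-0.03224)
r₃ = r₁×r₂ = (+0.41764,-0.02324,+0.90831); SVD([r₁ r₂ r₃]) → R = UVᵀ:
  R  [+0.89993 +0.12530 +0.41764]
  R  [-0.12728 +0.99159 -0.02324]
  R  [-0.41704 -0.03224 +0.90831]
t = (+0.00086, -0.09548, +0.49927) m
tr R = 2.799840; θ = arccos((tr R − 1)/2) = 0.451210 rad = 25.852°
axis k = ((R−Rᵀ)₃₂, (R−Rᵀ)₁₃, (R−Rᵀ)₂₁) / (2 sinθ) = (-0.010325, +0.957086, -0.289620)
rvec = θ·k = (-0.004659, +0.431847, -0.130679)

rvec=(-0.0047, 0.4318, -0.1307) tvec=(0.0009, -0.0955, 0.4993)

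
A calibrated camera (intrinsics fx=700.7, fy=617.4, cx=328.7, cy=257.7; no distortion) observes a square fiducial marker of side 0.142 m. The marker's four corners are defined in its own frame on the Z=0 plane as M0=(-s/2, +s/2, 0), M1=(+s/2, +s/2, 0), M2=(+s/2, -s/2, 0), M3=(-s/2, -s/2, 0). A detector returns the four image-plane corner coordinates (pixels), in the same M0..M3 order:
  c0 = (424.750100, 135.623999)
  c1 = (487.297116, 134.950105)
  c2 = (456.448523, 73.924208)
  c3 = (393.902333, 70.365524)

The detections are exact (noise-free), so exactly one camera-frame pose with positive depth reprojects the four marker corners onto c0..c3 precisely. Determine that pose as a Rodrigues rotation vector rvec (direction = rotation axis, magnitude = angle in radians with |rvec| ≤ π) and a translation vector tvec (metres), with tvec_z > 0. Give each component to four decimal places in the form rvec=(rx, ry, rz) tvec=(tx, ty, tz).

Intrinsics K: fx=700.7, fy=617.4, cx=328.7, cy=257.7
Marker side s = 0.142 m; corners in marker frame (Z=0):
  M0 = (-0.0710, +0.0710, 0)
  M1 = (+0.0710, +0.0710, 0)
  M2 = (+0.0710, -0.0710, 0)
  M3 = (-0.0710, -0.0710, 0)
Detected image corners:
  c0 = (424.750100, 135.623999) px
  c1 = (487.297116, 134.950105) px
  c2 = (456.448523, 73.924208) px
  c3 = (393.902333, 70.365524) px
Planar DLT: solve 8×8 A·h = b for H (H[2,2]=1):
  H  [+650.82927 +113.44948 +441.40166]
  H  [+59.92523 +419.72588 +103.21237]
  H  [+0.47744 -0.23557 +1.00000]
B = K⁻¹H; ‖b₁‖=0.857452, ‖b₂‖=0.857452; λ = 2/(‖b₁‖+‖b₂‖) = 1.166245, sign → tz>0 ⇒ λ=+1.166245
r₁ = λ·B[:,0] = (+0.82204,-0.11921,+0.55681); r₂ = λ·B[:,1] = (+0.31770,+0.90752,-0.27473)
r₃ = r₁×r₂ = (-0.47257,+0.40274,+0.78389); SVD([r₁ r₂ r₃]) → R = UVᵀ:
  R  [+0.82204 +0.31770 -0.47257]
  R  [-0.11921 +0.90752 +0.40274]
  R  [+0.55681 -0.27473 +0.78389]
t = (+0.18758, -0.29182, +1.16625) m
tr R = 2.513445; θ = arccos((tr R − 1)/2) = 0.712511 rad = 40.824°
axis k = ((R−Rᵀ)₃₂, (R−Rᵀ)₁₃, (R−Rᵀ)₂₁) / (2 sinθ) = (-0.518153, -0.787305, -0.334169)
rvec = θ·k = (-0.369190, -0.560964, -0.238099)

rvec=(-0.3692, -0.5610, -0.2381) tvec=(0.1876, -0.2918, 1.1662)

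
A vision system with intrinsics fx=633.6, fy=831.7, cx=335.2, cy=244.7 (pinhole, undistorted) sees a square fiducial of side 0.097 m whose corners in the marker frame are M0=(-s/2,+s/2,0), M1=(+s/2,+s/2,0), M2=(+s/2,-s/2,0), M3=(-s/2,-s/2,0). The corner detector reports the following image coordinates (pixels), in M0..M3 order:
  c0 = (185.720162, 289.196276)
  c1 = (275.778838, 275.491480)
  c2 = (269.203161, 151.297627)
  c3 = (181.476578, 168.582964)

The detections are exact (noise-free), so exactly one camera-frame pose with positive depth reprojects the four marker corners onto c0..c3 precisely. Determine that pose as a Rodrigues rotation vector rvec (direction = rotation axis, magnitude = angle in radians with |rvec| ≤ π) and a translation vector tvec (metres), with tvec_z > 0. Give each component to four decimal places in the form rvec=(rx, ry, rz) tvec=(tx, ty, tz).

Intrinsics K: fx=633.6, fy=831.7, cx=335.2, cy=244.7
Marker side s = 0.097 m; corners in marker frame (Z=0):
  M0 = (-0.0485, +0.0485, 0)
  M1 = (+0.0485, +0.0485, 0)
  M2 = (+0.0485, -0.0485, 0)
  M3 = (-0.0485, -0.0485, 0)
Detected image corners:
  c0 = (185.720162, 289.196276) px
  c1 = (275.778838, 275.491480) px
  c2 = (269.203161, 151.297627) px
  c3 = (181.476578, 168.582964) px
Planar DLT: solve 8×8 A·h = b for H (H[2,2]=1):
  H  [+840.28006 -1.47801 +227.29352]
  H  [-233.65964 +1206.26812 +220.52468]
  H  [-0.33324 -0.25018 +1.00000]
B = K⁻¹H; ‖b₁‖=1.549836, ‖b₂‖=1.549836; λ = 2/(‖b₁‖+‖b₂‖) = 0.645230, sign → tz>0 ⇒ λ=+0.645230
r₁ = λ·B[:,0] = (+0.96945,-0.11801,-0.21501); r₂ = λ·B[:,1] = (+0.08390,+0.98331,-0.16143)
r₃ = r₁×r₂ = (+0.23048,+0.13846,+0.96318); SVD([r₁ r₂ r₃]) → R = UVᵀ:
  R  [+0.96945 +0.08390 +0.23048]
  R  [-0.11801 +0.98331 +0.13846]
  R  [-0.21501 -0.16143 +0.96318]
t = (-0.10989, -0.01876, +0.64523) m
tr R = 2.915944; θ = arccos((tr R − 1)/2) = 0.290949 rad = 16.670°
axis k = ((R−Rᵀ)₃₂, (R−Rᵀ)₁₃, (R−Rᵀ)₂₁) / (2 sinθ) = (-0.522696, +0.776491, -0.351924)
rvec = θ·k = (-0.152078, +0.225919, -0.102392)

rvec=(-0.1521, 0.2259, -0.1024) tvec=(-0.1099, -0.0188, 0.6452)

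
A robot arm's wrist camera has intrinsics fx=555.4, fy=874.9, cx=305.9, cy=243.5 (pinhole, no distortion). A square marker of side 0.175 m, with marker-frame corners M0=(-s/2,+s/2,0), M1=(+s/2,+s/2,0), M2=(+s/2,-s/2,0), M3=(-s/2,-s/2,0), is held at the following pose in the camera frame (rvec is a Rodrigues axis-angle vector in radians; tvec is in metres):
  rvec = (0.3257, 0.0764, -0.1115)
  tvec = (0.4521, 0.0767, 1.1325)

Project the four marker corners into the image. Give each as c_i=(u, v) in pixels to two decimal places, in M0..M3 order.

c0=(484.68, 368.98) c1=(570.81, 357.88) c2=(573.35, 232.22) c3=(482.92, 245.71)

Intrinsics K: fx=555.4, fy=874.9, cx=305.9, cy=243.5
Marker side s = 0.175 m; corners in marker frame (Z=0):
  M0 = (-0.0875, +0.0875, 0)
  M1 = (+0.0875, +0.0875, 0)
  M2 = (+0.0875, -0.0875, 0)
  M3 = (-0.0875, -0.0875, 0)
rvec = (0.3257, 0.0764, -0.1115), |rvec| = θ = 0.35263 rad = 20.204°
Rodrigues: sinθ=0.34537, 1−cosθ=0.06153; R = I + sinθ·[k]× + (1−cosθ)·[k]×²:
    [+0.99096 +0.12152 +0.05686]
    [-0.09689 +0.94136 -0.32321]
    [-0.09280 +0.31478 +0.94462]
t = (0.4521, 0.0767, 1.1325) m
M0: Pc = R·M0+t = (+0.37602, +0.16755, +1.16816); u = 555.4·(+0.37602)/1.16816 + 305.9 = 484.6795, v = 874.9·(+0.16755)/1.16816 + 243.5 = 368.9846
M1: Pc = R·M1+t = (+0.54944, +0.15059, +1.15192); u = 555.4·(+0.54944)/1.15192 + 305.9 = 570.8134, v = 874.9·(+0.15059)/1.15192 + 243.5 = 357.8755
M2: Pc = R·M2+t = (+0.52818, -0.01415, +1.09684); u = 555.4·(+0.52818)/1.09684 + 305.9 = 573.3499, v = 874.9·(-0.01415)/1.09684 + 243.5 = 232.2160
M3: Pc = R·M3+t = (+0.35476, +0.00281, +1.11308); u = 555.4·(+0.35476)/1.11308 + 305.9 = 482.9163, v = 874.9·(+0.00281)/1.11308 + 243.5 = 245.7082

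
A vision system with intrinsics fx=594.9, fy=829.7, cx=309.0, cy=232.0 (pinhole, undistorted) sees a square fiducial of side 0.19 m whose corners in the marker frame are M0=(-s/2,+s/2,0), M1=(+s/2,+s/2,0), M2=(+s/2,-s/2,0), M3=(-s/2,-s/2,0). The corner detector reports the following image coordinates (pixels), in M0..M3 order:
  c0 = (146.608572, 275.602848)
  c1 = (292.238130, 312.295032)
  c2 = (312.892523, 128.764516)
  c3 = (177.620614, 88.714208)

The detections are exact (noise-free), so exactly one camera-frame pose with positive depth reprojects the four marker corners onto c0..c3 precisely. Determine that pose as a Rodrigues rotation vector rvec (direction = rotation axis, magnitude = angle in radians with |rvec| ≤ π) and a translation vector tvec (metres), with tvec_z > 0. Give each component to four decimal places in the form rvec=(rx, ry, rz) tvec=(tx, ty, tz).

rvec=(-0.2771, -0.1621, 0.1710) tvec=(-0.1007, -0.0322, 0.7977)

Intrinsics K: fx=594.9, fy=829.7, cx=309.0, cy=232.0
Marker side s = 0.19 m; corners in marker frame (Z=0):
  M0 = (-0.0950, +0.0950, 0)
  M1 = (+0.0950, +0.0950, 0)
  M2 = (+0.0950, -0.0950, 0)
  M3 = (-0.0950, -0.0950, 0)
Detected image corners:
  c0 = (146.608572, 275.602848) px
  c1 = (292.238130, 312.295032) px
  c2 = (312.892523, 128.764516) px
  c3 = (177.620614, 88.714208) px
Planar DLT: solve 8×8 A·h = b for H (H[2,2]=1):
  H  [+777.64541 -218.46645 +233.90805]
  H  [+236.35872 +902.76917 +198.51236]
  H  [+0.16939 -0.35698 +1.00000]
B = K⁻¹H; ‖b₁‖=1.253620, ‖b₂‖=1.253620; λ = 2/(‖b₁‖+‖b₂‖) = 0.797690, sign → tz>0 ⇒ λ=+0.797690
r₁ = λ·B[:,0] = (+0.97255,+0.18946,+0.13512); r₂ = λ·B[:,1] = (-0.14503,+0.94756,-0.28476)
r₃ = r₁×r₂ = (-0.18198,+0.25735,+0.94903); SVD([r₁ r₂ r₃]) → R = UVᵀ:
  R  [+0.97255 -0.14503 -0.18198]
  R  [+0.18946 +0.94756 +0.25735]
  R  [+0.13512 -0.28476 +0.94903]
t = (-0.10069, -0.03220, +0.79769) m
tr R = 2.869140; θ = arccos((tr R − 1)/2) = 0.363747 rad = 20.841°
axis k = ((R−Rᵀ)₃₂, (R−Rᵀ)₁₃, (R−Rᵀ)₂₁) / (2 sinθ) = (-0.761858, -0.445645, +0.470078)
rvec = θ·k = (-0.277124, -0.162102, +0.170990)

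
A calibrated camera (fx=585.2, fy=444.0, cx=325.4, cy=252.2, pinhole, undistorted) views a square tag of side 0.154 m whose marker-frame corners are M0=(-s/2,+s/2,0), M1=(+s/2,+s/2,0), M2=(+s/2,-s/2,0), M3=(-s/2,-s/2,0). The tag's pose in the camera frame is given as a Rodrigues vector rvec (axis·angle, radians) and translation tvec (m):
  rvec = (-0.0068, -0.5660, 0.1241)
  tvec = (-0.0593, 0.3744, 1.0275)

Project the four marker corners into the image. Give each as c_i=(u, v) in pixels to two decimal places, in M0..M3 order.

c0=(246.47, 451.64) c1=(323.34, 443.88) c2=(333.05, 379.44) c3=(257.48, 381.79)

Intrinsics K: fx=585.2, fy=444.0, cx=325.4, cy=252.2
Marker side s = 0.154 m; corners in marker frame (Z=0):
  M0 = (-0.0770, +0.0770, 0)
  M1 = (+0.0770, +0.0770, 0)
  M2 = (+0.0770, -0.0770, 0)
  M3 = (-0.0770, -0.0770, 0)
rvec = (-0.0068, -0.5660, 0.1241), |rvec| = θ = 0.57949 rad = 33.202°
Rodrigues: sinθ=0.54759, 1−cosθ=0.16326; R = I + sinθ·[k]× + (1−cosθ)·[k]×²:
    [+0.83677 -0.11540 -0.53526]
    [+0.11914 +0.99249 -0.02772]
    [+0.53444 -0.04057 +0.84423]
t = (-0.0593, 0.3744, 1.0275) m
M0: Pc = R·M0+t = (-0.13262, +0.44165, +0.98322); u = 585.2·(-0.13262)/0.98322 + 325.4 = 246.4685, v = 444.0·(+0.44165)/0.98322 + 252.2 = 451.6374
M1: Pc = R·M1+t = (-0.00375, +0.46000, +1.06553); u = 585.2·(-0.00375)/1.06553 + 325.4 = 323.3379, v = 444.0·(+0.46000)/1.06553 + 252.2 = 443.8779
M2: Pc = R·M2+t = (+0.01402, +0.30715, +1.07178); u = 585.2·(+0.01402)/1.07178 + 325.4 = 333.0533, v = 444.0·(+0.30715)/1.07178 + 252.2 = 379.4426
M3: Pc = R·M3+t = (-0.11485, +0.28880, +0.98947); u = 585.2·(-0.11485)/0.98947 + 325.4 = 257.4774, v = 444.0·(+0.28880)/0.98947 + 252.2 = 381.7935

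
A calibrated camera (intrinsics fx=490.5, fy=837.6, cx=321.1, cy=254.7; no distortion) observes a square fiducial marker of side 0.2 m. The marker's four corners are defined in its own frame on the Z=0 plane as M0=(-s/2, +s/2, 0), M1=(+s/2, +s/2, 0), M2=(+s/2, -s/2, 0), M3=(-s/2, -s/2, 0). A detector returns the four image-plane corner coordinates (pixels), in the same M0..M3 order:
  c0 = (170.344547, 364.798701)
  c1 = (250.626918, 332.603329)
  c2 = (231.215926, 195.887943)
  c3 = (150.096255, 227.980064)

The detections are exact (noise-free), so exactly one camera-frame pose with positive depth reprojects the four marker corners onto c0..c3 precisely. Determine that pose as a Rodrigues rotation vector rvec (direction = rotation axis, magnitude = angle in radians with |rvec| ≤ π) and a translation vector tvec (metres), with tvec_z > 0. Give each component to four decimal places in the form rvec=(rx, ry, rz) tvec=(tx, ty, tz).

rvec=(0.0550, -0.0244, -0.2290) tvec=(-0.2919, 0.0368, 1.1889)

Intrinsics K: fx=490.5, fy=837.6, cx=321.1, cy=254.7
Marker side s = 0.2 m; corners in marker frame (Z=0):
  M0 = (-0.1000, +0.1000, 0)
  M1 = (+0.1000, +0.1000, 0)
  M2 = (+0.1000, -0.1000, 0)
  M3 = (-0.1000, -0.1000, 0)
Detected image corners:
  c0 = (170.344547, 364.798701) px
  c1 = (250.626918, 332.603329) px
  c2 = (231.215926, 195.887943) px
  c3 = (150.096255, 227.980064) px
Planar DLT: solve 8×8 A·h = b for H (H[2,2]=1):
  H  [+406.52270 +108.80605 +200.67958]
  H  [-156.48850 +697.33686 +280.62263]
  H  [+0.01510 +0.04817 +1.00000]
B = K⁻¹H; ‖b₁‖=0.841121, ‖b₂‖=0.841121; λ = 2/(‖b₁‖+‖b₂‖) = 1.188890, sign → tz>0 ⇒ λ=+1.188890
r₁ = λ·B[:,0] = (+0.97359,-0.22758,+0.01795); r₂ = λ·B[:,1] = (+0.22624,+0.97239,+0.05727)
r₃ = r₁×r₂ = (-0.03048,-0.05169,+0.99820); SVD([r₁ r₂ r₃]) → R = UVᵀ:
  R  [+0.97359 +0.22624 -0.03048]
  R  [-0.22758 +0.97239 -0.05169]
  R  [+0.01795 +0.05727 +0.99820]
t = (-0.29188, +0.03679, +1.18889) m
tr R = 2.944179; θ = arccos((tr R − 1)/2) = 0.236817 rad = 13.569°
axis k = ((R−Rᵀ)₃₂, (R−Rᵀ)₁₃, (R−Rᵀ)₂₁) / (2 sinθ) = (+0.232214, -0.103214, -0.967173)
rvec = θ·k = (+0.054992, -0.024443, -0.229043)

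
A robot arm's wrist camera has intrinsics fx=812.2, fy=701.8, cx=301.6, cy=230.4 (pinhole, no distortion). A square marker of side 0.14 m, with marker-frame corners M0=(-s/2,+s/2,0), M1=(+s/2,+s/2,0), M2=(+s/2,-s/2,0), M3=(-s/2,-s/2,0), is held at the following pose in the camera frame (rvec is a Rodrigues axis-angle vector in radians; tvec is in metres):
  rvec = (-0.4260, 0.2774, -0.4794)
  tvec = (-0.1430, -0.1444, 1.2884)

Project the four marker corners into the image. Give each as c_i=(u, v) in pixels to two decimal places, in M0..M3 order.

c0=(188.97, 200.86) c1=(264.83, 161.04) c2=(233.22, 104.20) c3=(161.52, 143.04)

Intrinsics K: fx=812.2, fy=701.8, cx=301.6, cy=230.4
Marker side s = 0.14 m; corners in marker frame (Z=0):
  M0 = (-0.0700, +0.0700, 0)
  M1 = (+0.0700, +0.0700, 0)
  M2 = (+0.0700, -0.0700, 0)
  M3 = (-0.0700, -0.0700, 0)
rvec = (-0.4260, 0.2774, -0.4794), |rvec| = θ = 0.69875 rad = 40.035°
Rodrigues: sinθ=0.64326, 1−cosθ=0.23435; R = I + sinθ·[k]× + (1−cosθ)·[k]×²:
    [+0.85275 +0.38461 +0.35340]
    [-0.49805 +0.80258 +0.32834]
    [-0.15735 -0.45600 +0.87596]
t = (-0.1430, -0.1444, 1.2884) m
M0: Pc = R·M0+t = (-0.17577, -0.05336, +1.26749); u = 812.2·(-0.17577)/1.26749 + 301.6 = 188.9680, v = 701.8·(-0.05336)/1.26749 + 230.4 = 200.8574
M1: Pc = R·M1+t = (-0.05638, -0.12308, +1.24547); u = 812.2·(-0.05638)/1.24547 + 301.6 = 264.8301, v = 701.8·(-0.12308)/1.24547 + 230.4 = 161.0448
M2: Pc = R·M2+t = (-0.11023, -0.23544, +1.30931); u = 812.2·(-0.11023)/1.30931 + 301.6 = 233.2212, v = 701.8·(-0.23544)/1.30931 + 230.4 = 104.1997
M3: Pc = R·M3+t = (-0.22962, -0.16572, +1.33133); u = 812.2·(-0.22962)/1.33133 + 301.6 = 161.5198, v = 701.8·(-0.16572)/1.33133 + 230.4 = 143.0438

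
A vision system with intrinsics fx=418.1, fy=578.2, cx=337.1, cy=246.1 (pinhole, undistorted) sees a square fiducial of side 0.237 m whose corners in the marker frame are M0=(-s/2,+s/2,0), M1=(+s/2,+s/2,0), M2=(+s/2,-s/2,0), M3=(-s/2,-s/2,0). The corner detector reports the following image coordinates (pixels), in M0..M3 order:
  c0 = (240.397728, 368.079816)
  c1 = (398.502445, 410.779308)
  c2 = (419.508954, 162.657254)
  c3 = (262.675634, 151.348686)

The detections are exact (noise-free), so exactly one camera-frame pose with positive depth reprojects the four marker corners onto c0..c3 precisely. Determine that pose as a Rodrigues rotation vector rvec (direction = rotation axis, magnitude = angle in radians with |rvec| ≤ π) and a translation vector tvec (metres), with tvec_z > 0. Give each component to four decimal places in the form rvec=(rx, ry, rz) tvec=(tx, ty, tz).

rvec=(-0.0858, 0.3296, 0.1161) tvec=(-0.0167, 0.0251, 0.5879)

Intrinsics K: fx=418.1, fy=578.2, cx=337.1, cy=246.1
Marker side s = 0.237 m; corners in marker frame (Z=0):
  M0 = (-0.1185, +0.1185, 0)
  M1 = (+0.1185, +0.1185, 0)
  M2 = (+0.1185, -0.1185, 0)
  M3 = (-0.1185, -0.1185, 0)
Detected image corners:
  c0 = (240.397728, 368.079816) px
  c1 = (398.502445, 410.779308) px
  c2 = (419.508954, 162.657254) px
  c3 = (262.675634, 151.348686) px
Planar DLT: solve 8×8 A·h = b for H (H[2,2]=1):
  H  [+480.42673 -128.02949 +325.21612]
  H  [-39.11126 +946.10804 +270.80166]
  H  [-0.55701 -0.11062 +1.00000]
B = K⁻¹H; ‖b₁‖=1.700916, ‖b₂‖=1.700916; λ = 2/(‖b₁‖+‖b₂‖) = 0.587918, sign → tz>0 ⇒ λ=+0.587918
r₁ = λ·B[:,0] = (+0.93959,+0.09962,-0.32748); r₂ = λ·B[:,1] = (-0.12759,+0.98969,-0.06504)
r₃ = r₁×r₂ = (+0.31762,+0.10289,+0.94262); SVD([r₁ r₂ r₃]) → R = UVᵀ:
  R  [+0.93959 -0.12759 +0.31762]
  R  [+0.09962 +0.98969 +0.10289]
  R  [-0.32748 -0.06504 +0.94262]
t = (-0.01671, +0.02512, +0.58792) m
tr R = 2.871904; θ = arccos((tr R − 1)/2) = 0.359844 rad = 20.618°
axis k = ((R−Rᵀ)₃₂, (R−Rᵀ)₁₃, (R−Rᵀ)₂₁) / (2 sinθ) = (-0.238448, +0.916000, +0.322624)
rvec = θ·k = (-0.085804, +0.329617, +0.116094)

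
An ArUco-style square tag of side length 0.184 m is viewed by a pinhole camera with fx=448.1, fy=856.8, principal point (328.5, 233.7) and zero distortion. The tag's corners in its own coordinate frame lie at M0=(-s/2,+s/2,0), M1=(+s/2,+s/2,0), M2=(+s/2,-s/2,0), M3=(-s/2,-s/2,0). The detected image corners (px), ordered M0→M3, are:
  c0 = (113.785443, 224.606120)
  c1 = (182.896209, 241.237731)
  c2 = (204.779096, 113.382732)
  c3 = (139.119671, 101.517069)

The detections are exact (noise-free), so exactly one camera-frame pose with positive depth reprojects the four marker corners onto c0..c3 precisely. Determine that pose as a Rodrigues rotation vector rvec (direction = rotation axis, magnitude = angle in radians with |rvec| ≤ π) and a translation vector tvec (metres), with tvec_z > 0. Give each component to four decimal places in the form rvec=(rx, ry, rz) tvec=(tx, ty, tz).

Intrinsics K: fx=448.1, fy=856.8, cx=328.5, cy=233.7
Marker side s = 0.184 m; corners in marker frame (Z=0):
  M0 = (-0.0920, +0.0920, 0)
  M1 = (+0.0920, +0.0920, 0)
  M2 = (+0.0920, -0.0920, 0)
  M3 = (-0.0920, -0.0920, 0)
Detected image corners:
  c0 = (113.785443, 224.606120) px
  c1 = (182.896209, 241.237731) px
  c2 = (204.779096, 113.382732) px
  c3 = (139.119671, 101.517069) px
Planar DLT: solve 8×8 A·h = b for H (H[2,2]=1):
  H  [+339.00626 -182.46401 +159.99020]
  H  [+48.42210 +624.31487 +168.12911]
  H  [-0.16814 -0.33727 +1.00000]
B = K⁻¹H; ‖b₁‖=0.901554, ‖b₂‖=0.901554; λ = 2/(‖b₁‖+‖b₂‖) = 1.109196, sign → tz>0 ⇒ λ=+1.109196
r₁ = λ·B[:,0] = (+0.97587,+0.11355,-0.18650); r₂ = λ·B[:,1] = (-0.17741,+0.91026,-0.37409)
r₃ = r₁×r₂ = (+0.12728,+0.39815,+0.90845); SVD([r₁ r₂ r₃]) → R = UVᵀ:
  R  [+0.97587 -0.17741 +0.12728]
  R  [+0.11355 +0.91026 +0.39815]
  R  [-0.18650 -0.37409 +0.90845]
t = (-0.41712, -0.08489, +1.10920) m
tr R = 2.794580; θ = arccos((tr R − 1)/2) = 0.457205 rad = 26.196°
axis k = ((R−Rᵀ)₃₂, (R−Rᵀ)₁₃, (R−Rᵀ)₂₁) / (2 sinθ) = (-0.874689, +0.355397, +0.329564)
rvec = θ·k = (-0.399912, +0.162490, +0.150678)

rvec=(-0.3999, 0.1625, 0.1507) tvec=(-0.4171, -0.0849, 1.1092)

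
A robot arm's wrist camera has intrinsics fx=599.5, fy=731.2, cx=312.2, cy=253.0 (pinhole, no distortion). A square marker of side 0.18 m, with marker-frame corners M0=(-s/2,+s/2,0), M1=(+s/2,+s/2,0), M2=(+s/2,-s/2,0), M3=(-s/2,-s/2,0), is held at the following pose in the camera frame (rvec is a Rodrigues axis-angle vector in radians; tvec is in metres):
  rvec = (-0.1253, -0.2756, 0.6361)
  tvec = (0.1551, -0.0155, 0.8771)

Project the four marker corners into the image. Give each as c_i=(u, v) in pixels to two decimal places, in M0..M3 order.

Intrinsics K: fx=599.5, fy=731.2, cx=312.2, cy=253.0
Marker side s = 0.18 m; corners in marker frame (Z=0):
  M0 = (-0.0900, +0.0900, 0)
  M1 = (+0.0900, +0.0900, 0)
  M2 = (+0.0900, -0.0900, 0)
  M3 = (-0.0900, -0.0900, 0)
rvec = (-0.1253, -0.2756, 0.6361), |rvec| = θ = 0.70447 rad = 40.363°
Rodrigues: sinθ=0.64763, 1−cosθ=0.23805; R = I + sinθ·[k]× + (1−cosθ)·[k]×²:
    [+0.76949 -0.56821 -0.29159]
    [+0.60134 +0.79839 +0.03110]
    [+0.21513 -0.19928 +0.95604]
t = (0.1551, -0.0155, 0.8771) m
M0: Pc = R·M0+t = (+0.03471, +0.00223, +0.83980); u = 599.5·(+0.03471)/0.83980 + 312.2 = 336.9760, v = 731.2·(+0.00223)/0.83980 + 253.0 = 254.9453
M1: Pc = R·M1+t = (+0.17321, +0.11048, +0.87853); u = 599.5·(+0.17321)/0.87853 + 312.2 = 430.4003, v = 731.2·(+0.11048)/0.87853 + 253.0 = 344.9490
M2: Pc = R·M2+t = (+0.27549, -0.03323, +0.91440); u = 599.5·(+0.27549)/0.91440 + 312.2 = 492.8195, v = 731.2·(-0.03323)/0.91440 + 253.0 = 226.4242
M3: Pc = R·M3+t = (+0.13699, -0.14148, +0.87567); u = 599.5·(+0.13699)/0.87567 + 312.2 = 405.9824, v = 731.2·(-0.14148)/0.87567 + 253.0 = 134.8659

c0=(336.98, 254.95) c1=(430.40, 344.95) c2=(492.82, 226.42) c3=(405.98, 134.87)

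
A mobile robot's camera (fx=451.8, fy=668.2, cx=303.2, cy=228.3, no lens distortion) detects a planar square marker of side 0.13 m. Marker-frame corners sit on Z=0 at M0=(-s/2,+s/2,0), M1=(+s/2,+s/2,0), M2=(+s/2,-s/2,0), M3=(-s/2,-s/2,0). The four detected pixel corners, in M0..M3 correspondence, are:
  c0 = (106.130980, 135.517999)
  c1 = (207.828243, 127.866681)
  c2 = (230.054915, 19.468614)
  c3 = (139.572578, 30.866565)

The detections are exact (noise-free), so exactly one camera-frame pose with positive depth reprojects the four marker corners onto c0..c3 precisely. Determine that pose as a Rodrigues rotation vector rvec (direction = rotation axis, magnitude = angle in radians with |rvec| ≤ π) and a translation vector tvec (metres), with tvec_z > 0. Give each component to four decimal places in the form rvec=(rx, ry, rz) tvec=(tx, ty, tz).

Intrinsics K: fx=451.8, fy=668.2, cx=303.2, cy=228.3
Marker side s = 0.13 m; corners in marker frame (Z=0):
  M0 = (-0.0650, +0.0650, 0)
  M1 = (+0.0650, +0.0650, 0)
  M2 = (+0.0650, -0.0650, 0)
  M3 = (-0.0650, -0.0650, 0)
Detected image corners:
  c0 = (106.130980, 135.517999) px
  c1 = (207.828243, 127.866681) px
  c2 = (230.054915, 19.468614) px
  c3 = (139.572578, 30.866565) px
Planar DLT: solve 8×8 A·h = b for H (H[2,2]=1):
  H  [+674.79395 -386.37687 +170.67848]
  H  [-102.45173 +740.48786 +75.07207]
  H  [-0.36015 -1.00212 +1.00000]
B = K⁻¹H; ‖b₁‖=1.772502, ‖b₂‖=1.772502; λ = 2/(‖b₁‖+‖b₂‖) = 0.564174, sign → tz>0 ⇒ λ=+0.564174
r₁ = λ·B[:,0] = (+0.97899,-0.01708,-0.20319); r₂ = λ·B[:,1] = (-0.10306,+0.81837,-0.56537)
r₃ = r₁×r₂ = (+0.17594,+0.57443,+0.79942); SVD([r₁ r₂ r₃]) → R = UVᵀ:
  R  [+0.97899 -0.10306 +0.17594]
  R  [-0.01708 +0.81837 +0.57443]
  R  [-0.20319 -0.56537 +0.79942]
t = (-0.16548, -0.12937, +0.56417) m
tr R = 2.596786; θ = arccos((tr R − 1)/2) = 0.646175 rad = 37.023°
axis k = ((R−Rᵀ)₃₂, (R−Rᵀ)₁₃, (R−Rᵀ)₂₁) / (2 sinθ) = (-0.946462, +0.314819, +0.071399)
rvec = θ·k = (-0.611580, +0.203428, +0.046136)

rvec=(-0.6116, 0.2034, 0.0461) tvec=(-0.1655, -0.1294, 0.5642)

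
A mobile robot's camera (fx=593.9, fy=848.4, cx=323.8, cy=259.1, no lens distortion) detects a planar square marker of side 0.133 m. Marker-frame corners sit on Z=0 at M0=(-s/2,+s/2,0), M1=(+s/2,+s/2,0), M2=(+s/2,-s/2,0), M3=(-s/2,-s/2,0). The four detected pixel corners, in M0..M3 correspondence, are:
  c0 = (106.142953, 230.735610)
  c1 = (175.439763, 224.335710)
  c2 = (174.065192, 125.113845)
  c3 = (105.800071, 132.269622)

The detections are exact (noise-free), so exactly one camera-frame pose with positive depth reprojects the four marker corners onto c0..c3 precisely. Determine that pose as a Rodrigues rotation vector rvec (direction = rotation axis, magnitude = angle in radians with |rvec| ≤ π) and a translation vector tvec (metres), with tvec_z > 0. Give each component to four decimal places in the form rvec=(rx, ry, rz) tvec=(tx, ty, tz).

Intrinsics K: fx=593.9, fy=848.4, cx=323.8, cy=259.1
Marker side s = 0.133 m; corners in marker frame (Z=0):
  M0 = (-0.0665, +0.0665, 0)
  M1 = (+0.0665, +0.0665, 0)
  M2 = (+0.0665, -0.0665, 0)
  M3 = (-0.0665, -0.0665, 0)
Detected image corners:
  c0 = (106.142953, 230.735610) px
  c1 = (175.439763, 224.335710) px
  c2 = (174.065192, 125.113845) px
  c3 = (105.800071, 132.269622) px
Planar DLT: solve 8×8 A·h = b for H (H[2,2]=1):
  H  [+507.97312 -9.27592 +140.20974]
  H  [-62.59094 +723.23252 +177.76040]
  H  [-0.06518 -0.11197 +1.00000]
B = K⁻¹H; ‖b₁‖=0.894856, ‖b₂‖=0.894856; λ = 2/(‖b₁‖+‖b₂‖) = 1.117499, sign → tz>0 ⇒ λ=+1.117499
r₁ = λ·B[:,0] = (+0.99553,-0.06020,-0.07283); r₂ = λ·B[:,1] = (+0.05076,+0.99084,-0.12512)
r₃ = r₁×r₂ = (+0.07970,+0.12086,+0.98946); SVD([r₁ r₂ r₃]) → R = UVᵀ:
  R  [+0.99553 +0.05076 +0.07970]
  R  [-0.06020 +0.99084 +0.12086]
  R  [-0.07283 -0.12512 +0.98946]
t = (-0.34545, -0.10714, +1.11750) m
tr R = 2.975832; θ = arccos((tr R − 1)/2) = 0.155617 rad = 8.916°
axis k = ((R−Rᵀ)₃₂, (R−Rᵀ)₁₃, (R−Rᵀ)₂₁) / (2 sinθ) = (-0.793552, +0.492069, -0.357972)
rvec = θ·k = (-0.123491, +0.076575, -0.055707)

rvec=(-0.1235, 0.0766, -0.0557) tvec=(-0.3454, -0.1071, 1.1175)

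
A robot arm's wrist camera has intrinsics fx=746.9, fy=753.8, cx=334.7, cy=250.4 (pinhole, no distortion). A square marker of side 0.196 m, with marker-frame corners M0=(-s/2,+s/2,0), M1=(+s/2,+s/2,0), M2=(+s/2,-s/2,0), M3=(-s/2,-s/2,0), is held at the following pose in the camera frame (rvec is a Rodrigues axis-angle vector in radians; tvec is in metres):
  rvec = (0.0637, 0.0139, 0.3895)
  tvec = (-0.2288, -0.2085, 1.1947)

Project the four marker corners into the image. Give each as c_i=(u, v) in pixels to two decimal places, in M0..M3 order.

c0=(112.96, 152.96) c1=(225.68, 199.68) c2=(271.21, 84.36) c3=(157.28, 37.17)

Intrinsics K: fx=746.9, fy=753.8, cx=334.7, cy=250.4
Marker side s = 0.196 m; corners in marker frame (Z=0):
  M0 = (-0.0980, +0.0980, 0)
  M1 = (+0.0980, +0.0980, 0)
  M2 = (+0.0980, -0.0980, 0)
  M3 = (-0.0980, -0.0980, 0)
rvec = (0.0637, 0.0139, 0.3895), |rvec| = θ = 0.39492 rad = 22.627°
Rodrigues: sinθ=0.38473, 1−cosθ=0.07697; R = I + sinθ·[k]× + (1−cosθ)·[k]×²:
    [+0.92503 -0.37902 +0.02579]
    [+0.37989 +0.92312 -0.05939]
    [-0.00130 +0.06473 +0.99790]
t = (-0.2288, -0.2085, 1.1947) m
M0: Pc = R·M0+t = (-0.35660, -0.15526, +1.20117); u = 746.9·(-0.35660)/1.20117 + 334.7 = 112.9646, v = 753.8·(-0.15526)/1.20117 + 250.4 = 152.9638
M1: Pc = R·M1+t = (-0.17529, -0.08080, +1.20092); u = 746.9·(-0.17529)/1.20092 + 334.7 = 225.6794, v = 753.8·(-0.08080)/1.20092 + 250.4 = 199.6800
M2: Pc = R·M2+t = (-0.10100, -0.26174, +1.18823); u = 746.9·(-0.10100)/1.18823 + 334.7 = 271.2111, v = 753.8·(-0.26174)/1.18823 + 250.4 = 84.3570
M3: Pc = R·M3+t = (-0.28231, -0.33620, +1.18848); u = 746.9·(-0.28231)/1.18848 + 334.7 = 157.2833, v = 753.8·(-0.33620)/1.18848 + 250.4 = 37.1669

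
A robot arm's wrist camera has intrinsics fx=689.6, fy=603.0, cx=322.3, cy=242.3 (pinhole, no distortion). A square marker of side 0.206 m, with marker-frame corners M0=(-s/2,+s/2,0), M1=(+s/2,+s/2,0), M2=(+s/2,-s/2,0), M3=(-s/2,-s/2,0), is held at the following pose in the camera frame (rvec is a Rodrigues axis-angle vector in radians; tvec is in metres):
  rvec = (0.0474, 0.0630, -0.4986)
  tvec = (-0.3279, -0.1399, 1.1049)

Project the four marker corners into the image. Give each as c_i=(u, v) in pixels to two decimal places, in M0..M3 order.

Intrinsics K: fx=689.6, fy=603.0, cx=322.3, cy=242.3
Marker side s = 0.206 m; corners in marker frame (Z=0):
  M0 = (-0.1030, +0.1030, 0)
  M1 = (+0.1030, +0.1030, 0)
  M2 = (+0.1030, -0.1030, 0)
  M3 = (-0.1030, -0.1030, 0)
rvec = (0.0474, 0.0630, -0.4986), |rvec| = θ = 0.50479 rad = 28.923°
Rodrigues: sinθ=0.48363, 1−cosθ=0.12473; R = I + sinθ·[k]× + (1−cosθ)·[k]×²:
    [+0.87637 +0.47915 +0.04879]
    [-0.47623 +0.87722 -0.06079]
    [-0.07193 +0.03004 +0.99696]
t = (-0.3279, -0.1399, 1.1049) m
M0: Pc = R·M0+t = (-0.36881, -0.00049, +1.11540); u = 689.6·(-0.36881)/1.11540 + 322.3 = 94.2802, v = 603.0·(-0.00049)/1.11540 + 242.3 = 242.0325
M1: Pc = R·M1+t = (-0.18828, -0.09860, +1.10059); u = 689.6·(-0.18828)/1.10059 + 322.3 = 204.3280, v = 603.0·(-0.09860)/1.10059 + 242.3 = 188.2788
M2: Pc = R·M2+t = (-0.28699, -0.27931, +1.09440); u = 689.6·(-0.28699)/1.09440 + 322.3 = 141.4646, v = 603.0·(-0.27931)/1.09440 + 242.3 = 88.4062
M3: Pc = R·M3+t = (-0.46752, -0.18120, +1.10921); u = 689.6·(-0.46752)/1.10921 + 322.3 = 31.6427, v = 603.0·(-0.18120)/1.10921 + 242.3 = 143.7938

c0=(94.28, 242.03) c1=(204.33, 188.28) c2=(141.46, 88.41) c3=(31.64, 143.79)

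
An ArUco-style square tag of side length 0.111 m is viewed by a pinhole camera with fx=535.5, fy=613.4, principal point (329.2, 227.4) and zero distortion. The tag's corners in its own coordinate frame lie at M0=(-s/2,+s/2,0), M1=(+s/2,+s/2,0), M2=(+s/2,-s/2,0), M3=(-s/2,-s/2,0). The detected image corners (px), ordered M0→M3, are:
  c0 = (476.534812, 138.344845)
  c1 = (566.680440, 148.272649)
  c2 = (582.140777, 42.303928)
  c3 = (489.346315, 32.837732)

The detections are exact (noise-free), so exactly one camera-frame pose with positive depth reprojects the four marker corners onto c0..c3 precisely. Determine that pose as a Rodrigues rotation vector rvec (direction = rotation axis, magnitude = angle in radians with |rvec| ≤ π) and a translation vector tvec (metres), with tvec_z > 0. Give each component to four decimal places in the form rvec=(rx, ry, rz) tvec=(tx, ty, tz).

Intrinsics K: fx=535.5, fy=613.4, cx=329.2, cy=227.4
Marker side s = 0.111 m; corners in marker frame (Z=0):
  M0 = (-0.0555, +0.0555, 0)
  M1 = (+0.0555, +0.0555, 0)
  M2 = (+0.0555, -0.0555, 0)
  M3 = (-0.0555, -0.0555, 0)
Detected image corners:
  c0 = (476.534812, 138.344845) px
  c1 = (566.680440, 148.272649) px
  c2 = (582.140777, 42.303928) px
  c3 = (489.346315, 32.837732) px
Planar DLT: solve 8×8 A·h = b for H (H[2,2]=1):
  H  [+790.91402 +5.51954 +528.41871]
  H  [+81.74853 +975.30950 +91.16022]
  H  [-0.06237 +0.25125 +1.00000]
B = K⁻¹H; ‖b₁‖=1.524632, ‖b₂‖=1.524632; λ = 2/(‖b₁‖+‖b₂‖) = 0.655896, sign → tz>0 ⇒ λ=+0.655896
r₁ = λ·B[:,0] = (+0.99388,+0.10258,-0.04091); r₂ = λ·B[:,1] = (-0.09455,+0.98179,+0.16479)
r₃ = r₁×r₂ = (+0.05707,-0.15992,+0.98548); SVD([r₁ r₂ r₃]) → R = UVᵀ:
  R  [+0.99388 -0.09455 +0.05707]
  R  [+0.10258 +0.98179 -0.15992]
  R  [-0.04091 +0.16479 +0.98548]
t = (+0.24401, -0.14568, +0.65590) m
tr R = 2.961149; θ = arccos((tr R − 1)/2) = 0.197427 rad = 11.312°
axis k = ((R−Rᵀ)₃₂, (R−Rᵀ)₁₃, (R−Rᵀ)₂₁) / (2 sinθ) = (+0.827723, +0.249754, +0.502492)
rvec = θ·k = (+0.163414, +0.049308, +0.099205)

rvec=(0.1634, 0.0493, 0.0992) tvec=(0.2440, -0.1457, 0.6559)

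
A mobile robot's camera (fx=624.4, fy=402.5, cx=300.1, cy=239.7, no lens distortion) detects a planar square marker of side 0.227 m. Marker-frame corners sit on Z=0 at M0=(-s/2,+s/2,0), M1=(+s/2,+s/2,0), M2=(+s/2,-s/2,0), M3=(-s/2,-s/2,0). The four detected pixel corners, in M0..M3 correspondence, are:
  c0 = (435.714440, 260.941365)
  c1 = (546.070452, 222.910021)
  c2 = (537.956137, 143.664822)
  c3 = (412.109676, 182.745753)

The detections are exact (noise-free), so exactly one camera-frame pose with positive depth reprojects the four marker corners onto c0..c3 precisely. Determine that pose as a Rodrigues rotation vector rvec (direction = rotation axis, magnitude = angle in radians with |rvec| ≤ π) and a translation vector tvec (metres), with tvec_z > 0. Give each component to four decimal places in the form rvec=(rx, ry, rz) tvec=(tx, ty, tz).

rvec=(0.5251, -0.3321, -0.3837) tvec=(0.2911, -0.0859, 0.9837)

Intrinsics K: fx=624.4, fy=402.5, cx=300.1, cy=239.7
Marker side s = 0.227 m; corners in marker frame (Z=0):
  M0 = (-0.1135, +0.1135, 0)
  M1 = (+0.1135, +0.1135, 0)
  M2 = (+0.1135, -0.1135, 0)
  M3 = (-0.1135, -0.1135, 0)
Detected image corners:
  c0 = (435.714440, 260.941365) px
  c1 = (546.070452, 222.910021) px
  c2 = (537.956137, 143.664822) px
  c3 = (412.109676, 182.745753) px
Planar DLT: solve 8×8 A·h = b for H (H[2,2]=1):
  H  [+619.76945 +334.46334 +484.86761]
  H  [-127.08159 +458.16113 +204.56012]
  H  [+0.21043 +0.54955 +1.00000]
B = K⁻¹H; ‖b₁‖=1.016603, ‖b₂‖=1.016603; λ = 2/(‖b₁‖+‖b₂‖) = 0.983669, sign → tz>0 ⇒ λ=+0.983669
r₁ = λ·B[:,0] = (+0.87689,-0.43384,+0.20699); r₂ = λ·B[:,1] = (+0.26710,+0.79777,+0.54058)
r₃ = r₁×r₂ = (-0.39965,-0.41874,+0.81543); SVD([r₁ r₂ r₃]) → R = UVᵀ:
  R  [+0.87689 +0.26710 -0.39965]
  R  [-0.43384 +0.79777 -0.41874]
  R  [+0.20699 +0.54058 +0.81543]
t = (+0.29108, -0.08588, +0.98367) m
tr R = 2.490095; θ = arccos((tr R − 1)/2) = 0.730190 rad = 41.837°
axis k = ((R−Rᵀ)₃₂, (R−Rᵀ)₁₃, (R−Rᵀ)₂₁) / (2 sinθ) = (+0.719115, -0.454748, -0.525432)
rvec = θ·k = (+0.525090, -0.332052, -0.383665)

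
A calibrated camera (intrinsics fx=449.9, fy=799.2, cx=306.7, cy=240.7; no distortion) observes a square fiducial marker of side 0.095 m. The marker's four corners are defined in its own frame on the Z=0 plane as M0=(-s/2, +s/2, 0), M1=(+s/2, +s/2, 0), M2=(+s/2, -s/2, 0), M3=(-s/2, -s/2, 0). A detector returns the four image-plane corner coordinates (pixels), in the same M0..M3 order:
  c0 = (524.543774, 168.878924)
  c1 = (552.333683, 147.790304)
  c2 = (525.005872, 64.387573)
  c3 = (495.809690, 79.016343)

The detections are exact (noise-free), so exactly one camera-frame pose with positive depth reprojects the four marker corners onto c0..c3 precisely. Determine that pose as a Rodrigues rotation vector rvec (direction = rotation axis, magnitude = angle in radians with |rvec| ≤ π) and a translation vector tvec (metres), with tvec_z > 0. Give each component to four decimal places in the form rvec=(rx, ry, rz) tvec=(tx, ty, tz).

rvec=(-0.2865, -0.5622, -0.3776) tvec=(0.3690, -0.1204, 0.7613)

Intrinsics K: fx=449.9, fy=799.2, cx=306.7, cy=240.7
Marker side s = 0.095 m; corners in marker frame (Z=0):
  M0 = (-0.0475, +0.0475, 0)
  M1 = (+0.0475, +0.0475, 0)
  M2 = (+0.0475, -0.0475, 0)
  M3 = (-0.0475, -0.0475, 0)
Detected image corners:
  c0 = (524.543774, 168.878924) px
  c1 = (552.333683, 147.790304) px
  c2 = (525.005872, 64.387573) px
  c3 = (495.809690, 79.016343) px
Planar DLT: solve 8×8 A·h = b for H (H[2,2]=1):
  H  [+688.91534 +184.64601 +524.78527]
  H  [-102.34895 +886.56527 +114.27155]
  H  [+0.74160 -0.21005 +1.00000]
B = K⁻¹H; ‖b₁‖=1.313600, ‖b₂‖=1.313600; λ = 2/(‖b₁‖+‖b₂‖) = 0.761267, sign → tz>0 ⇒ λ=+0.761267
r₁ = λ·B[:,0] = (+0.78084,-0.26752,+0.56456); r₂ = λ·B[:,1] = (+0.42144,+0.89264,-0.15991)
r₃ = r₁×r₂ = (-0.46117,+0.36279,+0.80976); SVD([r₁ r₂ r₃]) → R = UVᵀ:
  R  [+0.78084 +0.42144 -0.46117]
  R  [-0.26752 +0.89264 +0.36279]
  R  [+0.56456 -0.15991 +0.80976]
t = (+0.36902, -0.12043, +0.76127) m
tr R = 2.483236; θ = arccos((tr R − 1)/2) = 0.735317 rad = 42.131°
axis k = ((R−Rᵀ)₃₂, (R−Rᵀ)₁₃, (R−Rᵀ)₂₁) / (2 sinθ) = (-0.389593, -0.764533, -0.513524)
rvec = θ·k = (-0.286474, -0.562174, -0.377603)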